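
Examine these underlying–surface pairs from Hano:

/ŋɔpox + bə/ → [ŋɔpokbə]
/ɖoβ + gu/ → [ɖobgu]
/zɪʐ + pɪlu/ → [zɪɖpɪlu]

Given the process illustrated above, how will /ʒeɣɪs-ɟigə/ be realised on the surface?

The data show regressive manner assimilation: /x/ → [k] before /b/; /β/ → [b] before /g/; /ʐ/ → [ɖ] before /p/. In each pair only manner changes, matching the following consonant, while place and voice stay constant.
/s/ is a voiceless alveolar fricative. The following trigger /ɟ/ is a stop, so /s/ must become a stop as well.
A voiceless alveolar stop is [t], so the surface segment is [t].

[ʒeɣɪtɟigə]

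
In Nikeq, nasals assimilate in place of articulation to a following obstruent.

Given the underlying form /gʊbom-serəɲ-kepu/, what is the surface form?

[gʊbonserəŋkepu]

The rule targets /m/ (voiced bilabial nasal), which sits before the trigger /s/ (alveolar).
A voiced alveolar nasal is [n], so the surface segment is [n].
At the second juncture, /ɲ/ likewise becomes [ŋ] adjacent to /k/.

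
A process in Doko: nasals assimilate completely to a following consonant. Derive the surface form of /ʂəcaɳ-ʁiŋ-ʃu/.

/ɳ/ is the segment targeted by the rule; it sits immediately before /ʁ/, so it assimilates completely and surfaces as [ʁ].
The same rule applies at the second boundary: /ŋ/ → [ʃ] next to /ʃ/.

[ʂəcaʁʁiʃʃu]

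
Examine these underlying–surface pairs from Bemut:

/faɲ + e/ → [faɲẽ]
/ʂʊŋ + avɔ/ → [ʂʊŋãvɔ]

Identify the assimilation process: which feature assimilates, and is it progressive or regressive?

The vowel /e/ surfaces as nasalised [ẽ] next to the preceding nasal /ɲ/ — it has acquired the [+nasal] feature of its neighbour.
Likewise in the remaining data: /a/ → [ã] after /ŋ/ — each time a vowel is nasalised next to a preceding nasal.
Because the conditioning nasal is to the left of the vowel that changes, the process is progressive (perseverative).

progressive nasality assimilation (vowel nasalisation)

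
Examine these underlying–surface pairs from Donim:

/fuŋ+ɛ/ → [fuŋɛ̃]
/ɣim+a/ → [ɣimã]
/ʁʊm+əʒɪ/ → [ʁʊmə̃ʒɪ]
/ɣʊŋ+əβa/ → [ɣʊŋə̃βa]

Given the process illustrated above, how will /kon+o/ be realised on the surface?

[konõ]

The data show progressive nasality assimilation (vowel nasalisation): /ɛ/ → [ɛ̃] after /ŋ/; /a/ → [ã] after /m/; /ə/ → [ə̃] after /m/; /ə/ → [ə̃] after /ŋ/ — a vowel is nasalised by an immediately preceding nasal consonant.
The vowel /o/ is adjacent to the preceding nasal /n/, so it acquires [+nasal] and surfaces as [õ].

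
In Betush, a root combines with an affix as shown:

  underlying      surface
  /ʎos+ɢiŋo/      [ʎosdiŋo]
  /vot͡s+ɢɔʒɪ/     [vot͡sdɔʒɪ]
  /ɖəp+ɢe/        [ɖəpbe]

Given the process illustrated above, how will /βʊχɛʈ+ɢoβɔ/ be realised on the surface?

[βʊχɛʈɖoβɔ]

The data show progressive place assimilation: /ɢ/ → [d] after /s/; /ɢ/ → [d] after /t͡s/; /ɢ/ → [b] after /p/. In each pair only place changes, matching the preceding consonant, while manner and voice stay constant.
/ɢ/ is a voiced uvular stop. The preceding trigger /ʈ/ is retroflex, so /ɢ/ must become retroflex as well.
Changing only its place to retroflex gives [ɖ] — the voiced retroflex stop.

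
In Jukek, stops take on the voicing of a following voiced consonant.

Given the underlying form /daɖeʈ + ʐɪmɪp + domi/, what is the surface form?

The rule targets /ʈ/ (voiceless retroflex stop), which sits before the trigger /ʐ/ (voiced).
Changing only its voicing to voiced gives [ɖ] — the voiced retroflex stop.
At the second juncture, /p/ likewise becomes [b] adjacent to /d/.

[daɖeɖʐɪmɪbdomi]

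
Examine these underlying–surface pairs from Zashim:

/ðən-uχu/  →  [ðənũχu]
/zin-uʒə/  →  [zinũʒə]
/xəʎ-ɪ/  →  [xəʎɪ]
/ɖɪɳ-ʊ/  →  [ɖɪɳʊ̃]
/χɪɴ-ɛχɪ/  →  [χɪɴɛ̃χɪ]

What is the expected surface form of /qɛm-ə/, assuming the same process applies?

[qɛmə̃]

The data show progressive nasality assimilation (vowel nasalisation): /u/ → [ũ] after /n/; /ʊ/ → [ʊ̃] after /ɳ/; /ɛ/ → [ɛ̃] after /ɴ/ — a vowel is nasalised by an immediately preceding nasal consonant.
No change occurs in [xəʎɪ] because the vowel at the boundary is adjacent to an oral consonant, not a nasal (/ɪ/ next to /ʎ/).
/ə/ sits next to the nasal /m/ and is therefore nasalised to [ə̃].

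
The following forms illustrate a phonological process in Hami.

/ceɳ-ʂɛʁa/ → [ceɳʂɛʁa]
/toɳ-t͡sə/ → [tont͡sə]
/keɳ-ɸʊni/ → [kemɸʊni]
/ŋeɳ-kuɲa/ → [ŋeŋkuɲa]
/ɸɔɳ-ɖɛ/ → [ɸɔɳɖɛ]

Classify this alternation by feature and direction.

Comparing underlying and surface forms, /ɳ/ → [n] is the alternation; the neighbouring /t͡s/ is constant.
/ɳ/ is retroflex while /t͡s/ is alveolar; the output [n] is alveolar, matching the trigger — so the feature that spreads is place.
Manner and voice are unchanged, so the assimilation is partial, not total.
Checking the remaining alternations: /ɳ/ → [m] before /ɸ/ (retroflex → bilabial, matching bilabial); /ɳ/ → [ŋ] before /k/ (retroflex → velar, matching velar) — only place changes, and always toward the following segment.
Nothing changes in [ceɳʂɛʁa], [ɸɔɳɖɛ]: there the adjacent consonants already agree in place (/ɳ/ and /ʂ/ are both retroflex; /ɳ/ and /ɖ/ are both retroflex), so these forms are consistent with the same rule.
Since the segment that changes precedes the conditioning segment, the assimilation is regressive.

regressive place assimilation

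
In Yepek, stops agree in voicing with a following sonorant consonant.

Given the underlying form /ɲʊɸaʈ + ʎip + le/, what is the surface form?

The rule targets /ʈ/ (voiceless retroflex stop), which sits before the trigger /ʎ/ (voiced).
Changing only its voicing to voiced gives [ɖ] — the voiced retroflex stop.
At the second juncture, /p/ likewise becomes [b] adjacent to /l/.

[ɲʊɸaɖʎible]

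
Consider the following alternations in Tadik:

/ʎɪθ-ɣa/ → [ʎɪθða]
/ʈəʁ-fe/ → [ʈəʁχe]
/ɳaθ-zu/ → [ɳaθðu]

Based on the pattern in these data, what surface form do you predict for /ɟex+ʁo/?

The data show progressive place assimilation: /ɣ/ → [ð] after /θ/; /f/ → [χ] after /ʁ/; /z/ → [ð] after /θ/. In each pair only place changes, matching the preceding consonant, while manner and voice stay constant.
The rule targets /ʁ/ (voiced uvular fricative), which sits after the trigger /x/ (velar).
The voiced velar fricative is [ɣ], so /ʁ/ → [ɣ].

[ɟexɣo]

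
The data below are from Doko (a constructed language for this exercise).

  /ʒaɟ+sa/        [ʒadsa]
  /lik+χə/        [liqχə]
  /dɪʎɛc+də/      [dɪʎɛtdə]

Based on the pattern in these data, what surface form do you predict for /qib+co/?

The data show regressive place assimilation: /ɟ/ → [d] before /s/; /k/ → [q] before /χ/; /c/ → [t] before /d/. In each pair only place changes, matching the following consonant, while manner and voice stay constant.
/b/ is a voiced bilabial stop. The following trigger /c/ is palatal, so /b/ must become palatal as well.
The voiced palatal stop is [ɟ], so /b/ → [ɟ].

[qiɟco]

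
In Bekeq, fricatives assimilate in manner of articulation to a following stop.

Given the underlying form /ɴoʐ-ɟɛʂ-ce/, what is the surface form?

The rule targets /ʐ/ (voiced retroflex fricative), which sits before the trigger /ɟ/ (stop).
The voiced retroflex stop is [ɖ], so /ʐ/ → [ɖ].
At the second juncture, /ʂ/ likewise becomes [ʈ] adjacent to /c/.

[ɴoɖɟɛʈce]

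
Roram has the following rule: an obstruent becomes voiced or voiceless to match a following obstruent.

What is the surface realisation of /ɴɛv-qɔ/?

[ɴɛfqɔ]

/v/ is a voiced labiodental fricative. The following trigger /q/ is voiceless, so /v/ must become voiceless as well.
The voiceless labiodental fricative is [f], so /v/ → [f].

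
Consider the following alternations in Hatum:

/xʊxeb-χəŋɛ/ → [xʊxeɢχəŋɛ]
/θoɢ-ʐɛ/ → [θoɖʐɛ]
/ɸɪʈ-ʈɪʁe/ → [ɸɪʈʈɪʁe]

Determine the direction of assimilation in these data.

Underlying /b/ is realised as [ɢ] next to /χ/; /χ/ itself does not change.
The change bilabial → uvular matches the place of the following /χ/, identifying this as place assimilation.
The same holds elsewhere in the data: /ɢ/ → [ɖ] before /ʐ/ (uvular → retroflex, matching retroflex) — only place changes, and always toward the following segment.
Nothing changes in [ɸɪʈʈɪʁe]: there the adjacent consonants already agree in place (/ʈ/ and /ʈ/ are both retroflex), so this form is consistent with the same rule.
Since the segment that changes precedes the conditioning segment, the assimilation is regressive.

regressive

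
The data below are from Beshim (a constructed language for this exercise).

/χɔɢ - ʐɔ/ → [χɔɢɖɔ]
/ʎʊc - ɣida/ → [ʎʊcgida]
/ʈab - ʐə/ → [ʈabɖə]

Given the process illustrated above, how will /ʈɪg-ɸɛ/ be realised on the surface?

[ʈɪgpɛ]

The data show progressive manner assimilation: /ʐ/ → [ɖ] after /ɢ/; /ɣ/ → [g] after /c/; /ʐ/ → [ɖ] after /b/. In each pair only manner changes, matching the preceding consonant, while place and voice stay constant.
/ɸ/ is a voiceless bilabial fricative. The preceding trigger /g/ is a stop, so /ɸ/ must become a stop as well.
Changing only its manner to stop gives [p] — the voiceless bilabial stop.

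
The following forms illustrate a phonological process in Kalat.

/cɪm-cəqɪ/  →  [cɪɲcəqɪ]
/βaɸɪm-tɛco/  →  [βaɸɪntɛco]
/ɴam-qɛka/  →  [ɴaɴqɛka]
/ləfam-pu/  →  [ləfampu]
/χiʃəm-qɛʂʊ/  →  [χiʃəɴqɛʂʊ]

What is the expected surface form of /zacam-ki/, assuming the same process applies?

[zacaŋki]

The data show regressive place assimilation: /m/ → [ɲ] before /c/; /m/ → [n] before /t/; /m/ → [ɴ] before /q/. In each pair only place changes, matching the following consonant, while manner and voice stay constant.
No alternation appears in [ləfampu]: there the adjacent consonants already agree in place (/m/ and /p/ are both bilabial), so this form is consistent with the same rule.
The rule targets /m/ (voiced bilabial nasal), which sits before the trigger /k/ (velar).
Changing only its place to velar gives [ŋ] — the voiced velar nasal.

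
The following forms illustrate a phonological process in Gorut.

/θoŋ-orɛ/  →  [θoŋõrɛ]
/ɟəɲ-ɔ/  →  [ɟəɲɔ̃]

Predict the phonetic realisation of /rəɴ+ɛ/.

[rəɴɛ̃]

The data show progressive nasality assimilation (vowel nasalisation): /o/ → [õ] after /ŋ/; /ɔ/ → [ɔ̃] after /ɲ/ — a vowel is nasalised by an immediately preceding nasal consonant.
The vowel /ɛ/ is adjacent to the preceding nasal /ɴ/, so it acquires [+nasal] and surfaces as [ɛ̃].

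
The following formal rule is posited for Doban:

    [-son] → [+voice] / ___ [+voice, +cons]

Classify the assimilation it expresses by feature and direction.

regressive voicing assimilation

The structural change is [+voice], and the conditioning segment [+voice, +cons] (a voiced consonant) is itself voiced, so the target comes to share the voicing of its neighbour — voicing assimilation.
Since the environment is written after the underscore, the trigger follows the target; the direction is regressive.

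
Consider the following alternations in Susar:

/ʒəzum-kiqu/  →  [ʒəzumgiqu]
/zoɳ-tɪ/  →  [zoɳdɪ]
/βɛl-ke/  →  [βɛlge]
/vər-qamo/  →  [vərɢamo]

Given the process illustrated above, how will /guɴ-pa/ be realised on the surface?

[guɴba]

The data show progressive voicing assimilation: /k/ → [g] after /m/; /t/ → [d] after /ɳ/; /k/ → [g] after /l/; /q/ → [ɢ] after /r/. In each pair only voicing changes, matching the preceding consonant, while place and manner stay constant.
The rule targets /p/ (voiceless bilabial stop), which sits after the trigger /ɴ/ (voiced).
Changing only its voicing to voiced gives [b] — the voiced bilabial stop.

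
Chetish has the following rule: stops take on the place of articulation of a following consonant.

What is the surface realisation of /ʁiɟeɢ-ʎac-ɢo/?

[ʁiɟeɟʎaqɢo]

The rule targets /ɢ/ (voiced uvular stop), which sits before the trigger /ʎ/ (palatal).
A voiced palatal stop is [ɟ], so the surface segment is [ɟ].
The same rule applies at the second boundary: /c/ → [q] next to /ɢ/.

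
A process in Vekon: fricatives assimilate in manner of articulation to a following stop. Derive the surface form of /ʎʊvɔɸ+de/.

/ɸ/ is a voiceless bilabial fricative. The following trigger /d/ is a stop, so /ɸ/ must become a stop as well.
The voiceless bilabial stop is [p], so /ɸ/ → [p].

[ʎʊvɔpde]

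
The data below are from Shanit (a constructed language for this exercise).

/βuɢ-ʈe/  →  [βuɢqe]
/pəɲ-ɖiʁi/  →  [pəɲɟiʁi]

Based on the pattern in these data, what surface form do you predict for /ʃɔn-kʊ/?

[ʃɔntʊ]

The data show progressive place assimilation: /ʈ/ → [q] after /ɢ/; /ɖ/ → [ɟ] after /ɲ/. In each pair only place changes, matching the preceding consonant, while manner and voice stay constant.
/k/ is a voiceless velar stop. The preceding trigger /n/ is alveolar, so /k/ must become alveolar as well.
The voiceless alveolar stop is [t], so /k/ → [t].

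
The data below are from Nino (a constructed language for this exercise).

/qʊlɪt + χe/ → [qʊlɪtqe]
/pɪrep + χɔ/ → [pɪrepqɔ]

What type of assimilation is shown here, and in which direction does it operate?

Comparing underlying and surface forms, /χ/ → [q] is the alternation; the neighbouring /t/ is constant.
/χ/ is a fricative while /t/ is a stop; the output [q] is a stop, matching the trigger — so the feature that spreads is manner.
Place and voice are unchanged, so the assimilation is partial, not total.
The same holds elsewhere in the data: /χ/ → [q] after /p/ (fricative → stop, matching a stop) — only manner changes, and always toward the preceding segment.
The trigger is the preceding segment, so the direction is progressive (perseverative).

progressive manner assimilation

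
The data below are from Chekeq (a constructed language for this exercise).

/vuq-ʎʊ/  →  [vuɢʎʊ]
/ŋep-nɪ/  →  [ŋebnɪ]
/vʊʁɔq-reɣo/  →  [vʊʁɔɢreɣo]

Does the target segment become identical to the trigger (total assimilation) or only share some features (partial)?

partial assimilation

Comparing underlying and surface forms, /q/ → [ɢ] is the alternation; the neighbouring /ʎ/ is constant.
The change voiceless → voiced matches the voicing of the following /ʎ/, identifying this as voicing assimilation.
Place and manner are unchanged, so the assimilation is partial, not total.
The other alternating forms pattern the same way: /p/ → [b] before /n/ (voiceless → voiced, matching voiced); /q/ → [ɢ] before /r/ (voiceless → voiced, matching voiced) — only voicing changes, and always toward the following segment.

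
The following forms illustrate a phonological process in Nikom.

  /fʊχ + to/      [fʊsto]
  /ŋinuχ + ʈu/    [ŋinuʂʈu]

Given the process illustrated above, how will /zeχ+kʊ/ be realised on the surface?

[zexkʊ]

The data show regressive place assimilation: /χ/ → [s] before /t/; /χ/ → [ʂ] before /ʈ/. In each pair only place changes, matching the following consonant, while manner and voice stay constant.
The rule targets /χ/ (voiceless uvular fricative), which sits before the trigger /k/ (velar).
Changing only its place to velar gives [x] — the voiceless velar fricative.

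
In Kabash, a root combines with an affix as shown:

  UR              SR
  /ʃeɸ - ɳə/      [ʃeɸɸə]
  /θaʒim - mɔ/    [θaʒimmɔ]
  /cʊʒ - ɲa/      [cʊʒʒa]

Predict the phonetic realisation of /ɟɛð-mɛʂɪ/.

The data show progressive total assimilation (/ɳ/ → [ɸ] after /ɸ/; /ɲ/ → [ʒ] after /ʒ/): in every case the target segment becomes identical to its preceding neighbour, copying more than a single feature.
In [θaʒimmɔ] the two consonants at the boundary are already identical (/m/ + /m/), so the rule applies vacuously and nothing changes.
/m/ is the segment targeted by the rule; it sits immediately after /ð/, so it assimilates completely and surfaces as [ð].

[ɟɛððɛʂɪ]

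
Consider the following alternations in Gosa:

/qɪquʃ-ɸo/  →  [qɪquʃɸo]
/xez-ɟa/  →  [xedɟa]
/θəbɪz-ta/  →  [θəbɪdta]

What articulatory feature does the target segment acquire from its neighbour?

manner

Comparing underlying and surface forms, /z/ → [d] is the alternation; the neighbouring /ɟ/ is constant.
/z/ is a fricative while /ɟ/ is a stop; the output [d] is a stop, matching the trigger — so the feature that spreads is manner.
Checking the remaining alternation: /z/ → [d] before /t/ (fricative → stop, matching a stop) — only manner changes, and always toward the following segment.
No alternation appears in [qɪquʃɸo]: there the adjacent consonants already agree in manner (/ʃ/ and /ɸ/ are both fricatives), so this form is consistent with the same rule.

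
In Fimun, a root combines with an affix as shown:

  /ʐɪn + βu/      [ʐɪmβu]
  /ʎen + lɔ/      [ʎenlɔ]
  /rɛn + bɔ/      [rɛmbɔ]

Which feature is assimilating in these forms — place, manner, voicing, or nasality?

Underlying /n/ is realised as [m] next to /β/; /β/ itself does not change.
/n/ is alveolar while /β/ is bilabial; the output [m] is bilabial, matching the trigger — so the feature that spreads is place.
Checking the remaining alternation: /n/ → [m] before /b/ (alveolar → bilabial, matching bilabial) — only place changes, and always toward the following segment.
No alternation appears in [ʎenlɔ]: there the adjacent consonants already agree in place (/n/ and /l/ are both alveolar), so this form is consistent with the same rule.

place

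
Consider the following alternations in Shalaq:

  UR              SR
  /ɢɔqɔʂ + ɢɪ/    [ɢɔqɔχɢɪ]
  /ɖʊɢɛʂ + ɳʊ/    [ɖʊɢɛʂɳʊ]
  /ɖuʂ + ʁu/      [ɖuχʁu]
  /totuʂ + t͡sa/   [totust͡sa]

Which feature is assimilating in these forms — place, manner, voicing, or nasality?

place

Comparing underlying and surface forms, /ʂ/ → [χ] is the alternation; the neighbouring /ɢ/ is constant.
The change retroflex → uvular matches the place of the following /ɢ/, identifying this as place assimilation.
The same holds elsewhere in the data: /ʂ/ → [χ] before /ʁ/ (retroflex → uvular, matching uvular); /ʂ/ → [s] before /t͡s/ (retroflex → alveolar, matching alveolar) — only place changes, and always toward the following segment.
Nothing changes in [ɖʊɢɛʂɳʊ]: there the adjacent consonants already agree in place (/ʂ/ and /ɳ/ are both retroflex), so this form is consistent with the same rule.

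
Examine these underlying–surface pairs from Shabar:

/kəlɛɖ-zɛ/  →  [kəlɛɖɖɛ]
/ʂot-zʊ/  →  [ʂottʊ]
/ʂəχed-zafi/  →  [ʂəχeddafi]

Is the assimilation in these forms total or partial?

total assimilation

The segment that alternates is /z/, which surfaces as [ɖ] when adjacent to /ɖ/.
The output [ɖ] is identical to the trigger /ɖ/ — every feature (place, manner, voicing) has been copied — so this is total assimilation.
The remaining alternations confirm this: /z/ → [t] after /t/; /z/ → [d] after /d/ — in each case the output is a copy of the preceding consonant.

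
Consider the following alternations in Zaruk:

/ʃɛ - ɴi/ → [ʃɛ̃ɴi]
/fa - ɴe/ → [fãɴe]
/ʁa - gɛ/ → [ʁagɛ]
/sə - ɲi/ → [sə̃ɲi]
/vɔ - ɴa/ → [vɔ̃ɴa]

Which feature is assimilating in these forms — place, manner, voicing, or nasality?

nasality

The vowel /ɛ/ surfaces as nasalised [ɛ̃] next to the following nasal /ɴ/ — it has acquired the [+nasal] feature of its neighbour.
The other forms show the same pattern: /a/ → [ã] before /ɴ/; /ə/ → [ə̃] before /ɲ/; /ɔ/ → [ɔ̃] before /ɴ/ — each time a vowel is nasalised next to a following nasal.
No change occurs in [ʁagɛ] because the vowel at the boundary is adjacent to an oral consonant, not a nasal (/a/ next to /g/).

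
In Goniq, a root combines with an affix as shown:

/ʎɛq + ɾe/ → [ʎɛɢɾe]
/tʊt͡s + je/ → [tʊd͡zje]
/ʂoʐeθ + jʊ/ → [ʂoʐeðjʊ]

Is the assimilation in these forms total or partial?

partial assimilation

Underlying /q/ is realised as [ɢ] next to /ɾ/; /ɾ/ itself does not change.
The change voiceless → voiced matches the voicing of the following /ɾ/, identifying this as voicing assimilation.
Place and manner are unchanged, so the assimilation is partial, not total.
Checking the remaining alternations: /t͡s/ → [d͡z] before /j/ (voiceless → voiced, matching voiced); /θ/ → [ð] before /j/ (voiceless → voiced, matching voiced) — only voicing changes, and always toward the following segment.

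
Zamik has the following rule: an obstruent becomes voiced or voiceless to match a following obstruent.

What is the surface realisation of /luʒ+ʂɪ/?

/ʒ/ is a voiced postalveolar fricative. The following trigger /ʂ/ is voiceless, so /ʒ/ must become voiceless as well.
The voiceless postalveolar fricative is [ʃ], so /ʒ/ → [ʃ].

[luʃʂɪ]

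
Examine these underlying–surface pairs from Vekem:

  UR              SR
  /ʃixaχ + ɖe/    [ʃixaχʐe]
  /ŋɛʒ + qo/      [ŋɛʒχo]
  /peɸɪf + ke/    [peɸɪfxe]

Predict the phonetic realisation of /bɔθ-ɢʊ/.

[bɔθʁʊ]

The data show progressive manner assimilation: /ɖ/ → [ʐ] after /χ/; /q/ → [χ] after /ʒ/; /k/ → [x] after /f/. In each pair only manner changes, matching the preceding consonant, while place and voice stay constant.
The rule targets /ɢ/ (voiced uvular stop), which sits after the trigger /θ/ (fricative).
The voiced uvular fricative is [ʁ], so /ɢ/ → [ʁ].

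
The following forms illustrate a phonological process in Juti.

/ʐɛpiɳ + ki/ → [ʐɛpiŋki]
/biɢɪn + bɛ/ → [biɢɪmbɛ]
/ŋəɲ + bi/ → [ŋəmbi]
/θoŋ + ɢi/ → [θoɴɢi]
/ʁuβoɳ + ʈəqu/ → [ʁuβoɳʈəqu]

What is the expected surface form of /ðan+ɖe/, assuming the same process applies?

The data show regressive place assimilation: /ɳ/ → [ŋ] before /k/; /n/ → [m] before /b/; /ɲ/ → [m] before /b/; /ŋ/ → [ɴ] before /ɢ/. In each pair only place changes, matching the following consonant, while manner and voice stay constant.
No alternation appears in [ʁuβoɳʈəqu]: there the adjacent consonants already agree in place (/ɳ/ and /ʈ/ are both retroflex), so this form is consistent with the same rule.
/n/ is a voiced alveolar nasal. The following trigger /ɖ/ is retroflex, so /n/ must become retroflex as well.
The voiced retroflex nasal is [ɳ], so /n/ → [ɳ].

[ðaɳɖe]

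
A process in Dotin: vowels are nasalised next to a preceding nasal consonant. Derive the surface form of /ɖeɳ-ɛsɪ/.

[ɖeɳɛ̃sɪ]

/ɛ/ sits next to the nasal /ɳ/ and is therefore nasalised to [ɛ̃].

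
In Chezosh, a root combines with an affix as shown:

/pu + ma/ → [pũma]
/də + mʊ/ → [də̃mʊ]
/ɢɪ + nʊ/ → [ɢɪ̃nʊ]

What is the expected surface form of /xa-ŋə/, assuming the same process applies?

[xãŋə]

The data show regressive nasality assimilation (vowel nasalisation): /u/ → [ũ] before /m/; /ə/ → [ə̃] before /m/; /ɪ/ → [ɪ̃] before /n/ — a vowel is nasalised by an immediately following nasal consonant.
/a/ sits next to the nasal /ŋ/ and is therefore nasalised to [ã].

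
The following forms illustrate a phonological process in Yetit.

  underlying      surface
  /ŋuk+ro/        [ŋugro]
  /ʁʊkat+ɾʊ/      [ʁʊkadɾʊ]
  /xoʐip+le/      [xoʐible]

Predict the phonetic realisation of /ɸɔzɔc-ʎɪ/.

The data show regressive voicing assimilation: /k/ → [g] before /r/; /t/ → [d] before /ɾ/; /p/ → [b] before /l/. In each pair only voicing changes, matching the following consonant, while place and manner stay constant.
/c/ is a voiceless palatal stop. The following trigger /ʎ/ is voiced, so /c/ must become voiced as well.
A voiced palatal stop is [ɟ], so the surface segment is [ɟ].

[ɸɔzɔɟʎɪ]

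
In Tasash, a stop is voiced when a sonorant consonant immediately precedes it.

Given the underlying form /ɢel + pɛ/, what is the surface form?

The rule targets /p/ (voiceless bilabial stop), which sits after the trigger /l/ (voiced).
Changing only its voicing to voiced gives [b] — the voiced bilabial stop.

[ɢelbɛ]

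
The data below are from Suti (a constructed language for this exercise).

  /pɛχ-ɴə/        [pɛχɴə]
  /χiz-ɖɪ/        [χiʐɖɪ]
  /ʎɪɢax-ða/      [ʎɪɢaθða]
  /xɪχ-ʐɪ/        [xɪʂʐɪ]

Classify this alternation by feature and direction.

regressive place assimilation

The segment that alternates is /z/, which surfaces as [ʐ] when adjacent to /ɖ/.
/z/ is alveolar while /ɖ/ is retroflex; the output [ʐ] is retroflex, matching the trigger — so the feature that spreads is place.
Manner and voice are unchanged, so the assimilation is partial, not total.
The other alternating forms pattern the same way: /x/ → [θ] before /ð/ (velar → dental, matching dental); /χ/ → [ʂ] before /ʐ/ (uvular → retroflex, matching retroflex) — only place changes, and always toward the following segment.
Nothing changes in [pɛχɴə]: there the adjacent consonants already agree in place (/χ/ and /ɴ/ are both uvular), so this form is consistent with the same rule.
The trigger is the following segment, so the direction is regressive (anticipatory).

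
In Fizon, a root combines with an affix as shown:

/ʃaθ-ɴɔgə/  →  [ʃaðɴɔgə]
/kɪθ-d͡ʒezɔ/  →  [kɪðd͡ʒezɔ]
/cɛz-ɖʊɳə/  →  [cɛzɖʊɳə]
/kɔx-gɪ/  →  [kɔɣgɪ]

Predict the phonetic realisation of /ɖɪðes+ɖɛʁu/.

The data show regressive voicing assimilation: /θ/ → [ð] before /ɴ/; /θ/ → [ð] before /d͡ʒ/; /x/ → [ɣ] before /g/. In each pair only voicing changes, matching the following consonant, while place and manner stay constant.
No alternation appears in [cɛzɖʊɳə]: there the adjacent consonants already agree in voicing (/z/ and /ɖ/ are both voiced), so this form is consistent with the same rule.
The rule targets /s/ (voiceless alveolar fricative), which sits before the trigger /ɖ/ (voiced).
Changing only its voicing to voiced gives [z] — the voiced alveolar fricative.

[ɖɪðezɖɛʁu]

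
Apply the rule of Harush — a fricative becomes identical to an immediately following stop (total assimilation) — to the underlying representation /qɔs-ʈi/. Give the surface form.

/s/ is the segment targeted by the rule; it sits immediately before /ʈ/, so it assimilates completely and surfaces as [ʈ].

[qɔʈʈi]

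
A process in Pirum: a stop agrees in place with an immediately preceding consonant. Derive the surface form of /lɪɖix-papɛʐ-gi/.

/p/ is a voiceless bilabial stop. The preceding trigger /x/ is velar, so /p/ must become velar as well.
Changing only its place to velar gives [k] — the voiceless velar stop.
The same rule applies at the second boundary: /g/ → [ɖ] next to /ʐ/.

[lɪɖixkapɛʐɖi]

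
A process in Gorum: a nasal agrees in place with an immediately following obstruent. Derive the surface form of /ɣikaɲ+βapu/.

[ɣikamβapu]

/ɲ/ is a voiced palatal nasal. The following trigger /β/ is bilabial, so /ɲ/ must become bilabial as well.
Changing only its place to bilabial gives [m] — the voiced bilabial nasal.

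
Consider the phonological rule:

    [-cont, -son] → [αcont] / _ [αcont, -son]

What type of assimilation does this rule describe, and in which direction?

The rule copies [cont] (continuancy) from the environment onto the target stops; since [±cont] encodes the stop/fricative manner contrast, the assimilating dimension is manner.
The conditioning segment sits to the right of the focus bar, meaning the trigger follows the segment that changes — regressive assimilation.

regressive manner assimilation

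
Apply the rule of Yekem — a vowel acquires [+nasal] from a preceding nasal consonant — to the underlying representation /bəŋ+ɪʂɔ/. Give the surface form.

[bəŋɪ̃ʂɔ]

/ɪ/ sits next to the nasal /ŋ/ and is therefore nasalised to [ɪ̃].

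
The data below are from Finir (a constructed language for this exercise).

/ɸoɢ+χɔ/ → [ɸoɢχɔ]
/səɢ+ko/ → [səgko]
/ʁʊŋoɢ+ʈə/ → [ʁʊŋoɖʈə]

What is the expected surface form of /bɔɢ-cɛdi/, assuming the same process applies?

[bɔɟcɛdi]

The data show regressive place assimilation: /ɢ/ → [g] before /k/; /ɢ/ → [ɖ] before /ʈ/. In each pair only place changes, matching the following consonant, while manner and voice stay constant.
No alternation appears in [ɸoɢχɔ]: there the adjacent consonants already agree in place (/ɢ/ and /χ/ are both uvular), so this form is consistent with the same rule.
The rule targets /ɢ/ (voiced uvular stop), which sits before the trigger /c/ (palatal).
A voiced palatal stop is [ɟ], so the surface segment is [ɟ].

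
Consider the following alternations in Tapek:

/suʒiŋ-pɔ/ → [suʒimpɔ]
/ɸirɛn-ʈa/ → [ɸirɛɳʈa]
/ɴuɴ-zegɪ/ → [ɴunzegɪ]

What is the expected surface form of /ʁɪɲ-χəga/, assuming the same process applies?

The data show regressive place assimilation: /ŋ/ → [m] before /p/; /n/ → [ɳ] before /ʈ/; /ɴ/ → [n] before /z/. In each pair only place changes, matching the following consonant, while manner and voice stay constant.
The rule targets /ɲ/ (voiced palatal nasal), which sits before the trigger /χ/ (uvular).
The voiced uvular nasal is [ɴ], so /ɲ/ → [ɴ].

[ʁɪɴχəga]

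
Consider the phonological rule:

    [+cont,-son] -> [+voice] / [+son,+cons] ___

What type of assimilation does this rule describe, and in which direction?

The structural change is [+voice], and the conditioning segment [+son,+cons] (a sonorant consonant) is itself voiced, so the target comes to share the voicing of its neighbour — voicing assimilation.
The conditioning segment sits to the left of the focus bar, meaning the trigger precedes the segment that changes — progressive assimilation.

progressive voicing assimilation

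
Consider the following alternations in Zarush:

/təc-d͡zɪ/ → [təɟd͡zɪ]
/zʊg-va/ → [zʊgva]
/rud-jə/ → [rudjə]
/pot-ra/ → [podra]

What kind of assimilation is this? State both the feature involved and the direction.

regressive voicing assimilation

Comparing underlying and surface forms, /c/ → [ɟ] is the alternation; the neighbouring /d͡z/ is constant.
The change voiceless → voiced matches the voicing of the following /d͡z/, identifying this as voicing assimilation.
Place and manner are unchanged, so the assimilation is partial, not total.
The same holds elsewhere in the data: /t/ → [d] before /r/ (voiceless → voiced, matching voiced) — only voicing changes, and always toward the following segment.
Nothing changes in [zʊgva], [rudjə]: there the adjacent consonants already agree in voicing (/g/ and /v/ are both voiced; /d/ and /j/ are both voiced), so these forms are consistent with the same rule.
Since the segment that changes precedes the conditioning segment, the assimilation is regressive.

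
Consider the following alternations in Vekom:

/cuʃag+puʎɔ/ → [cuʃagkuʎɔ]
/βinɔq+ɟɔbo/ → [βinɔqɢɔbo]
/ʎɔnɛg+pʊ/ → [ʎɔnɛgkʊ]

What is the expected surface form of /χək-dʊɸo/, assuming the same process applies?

The data show progressive place assimilation: /p/ → [k] after /g/; /ɟ/ → [ɢ] after /q/. In each pair only place changes, matching the preceding consonant, while manner and voice stay constant.
The rule targets /d/ (voiced alveolar stop), which sits after the trigger /k/ (velar).
Changing only its place to velar gives [g] — the voiced velar stop.

[χəkgʊɸo]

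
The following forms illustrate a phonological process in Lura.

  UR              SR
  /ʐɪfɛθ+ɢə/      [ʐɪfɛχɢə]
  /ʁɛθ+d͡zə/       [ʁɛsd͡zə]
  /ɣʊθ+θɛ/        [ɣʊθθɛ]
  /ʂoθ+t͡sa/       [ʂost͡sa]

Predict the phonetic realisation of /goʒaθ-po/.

[goʒaɸpo]

The data show regressive place assimilation: /θ/ → [χ] before /ɢ/; /θ/ → [s] before /d͡z/; /θ/ → [s] before /t͡s/. In each pair only place changes, matching the following consonant, while manner and voice stay constant.
No alternation appears in [ɣʊθθɛ]: there the adjacent consonants already agree in place (/θ/ and /θ/ are both dental), so this form is consistent with the same rule.
The rule targets /θ/ (voiceless dental fricative), which sits before the trigger /p/ (bilabial).
A voiceless bilabial fricative is [ɸ], so the surface segment is [ɸ].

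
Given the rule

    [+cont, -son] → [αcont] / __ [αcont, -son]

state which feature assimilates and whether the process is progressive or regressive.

The rule copies [cont] (continuancy) from the environment onto the target fricatives; since [±cont] encodes the stop/fricative manner contrast, the assimilating dimension is manner.
The conditioning segment sits to the right of the focus bar, meaning the trigger follows the segment that changes — regressive assimilation.

regressive manner assimilation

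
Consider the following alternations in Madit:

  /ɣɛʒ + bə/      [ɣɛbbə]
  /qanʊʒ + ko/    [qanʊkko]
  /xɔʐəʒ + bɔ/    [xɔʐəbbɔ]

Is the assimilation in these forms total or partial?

total assimilation

The segment that alternates is /ʒ/, which surfaces as [b] when adjacent to /b/.
The output [b] is identical to the trigger /b/ — every feature (place, manner, voicing) has been copied — so this is total assimilation.
The remaining alternation confirms this: /ʒ/ → [k] before /k/ — in each case the output is a copy of the following consonant.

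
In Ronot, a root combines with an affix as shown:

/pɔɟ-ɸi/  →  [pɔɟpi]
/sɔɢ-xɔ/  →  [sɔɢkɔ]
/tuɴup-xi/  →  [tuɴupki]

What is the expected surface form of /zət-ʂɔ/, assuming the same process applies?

The data show progressive manner assimilation: /ɸ/ → [p] after /ɟ/; /x/ → [k] after /ɢ/; /x/ → [k] after /p/. In each pair only manner changes, matching the preceding consonant, while place and voice stay constant.
The rule targets /ʂ/ (voiceless retroflex fricative), which sits after the trigger /t/ (stop).
The voiceless retroflex stop is [ʈ], so /ʂ/ → [ʈ].

[zətʈɔ]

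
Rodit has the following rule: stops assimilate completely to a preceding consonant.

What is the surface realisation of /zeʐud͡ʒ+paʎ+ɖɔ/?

/p/ is the segment targeted by the rule; it sits immediately after /d͡ʒ/, so it assimilates completely and surfaces as [d͡ʒ].
The same rule applies at the second boundary: /ɖ/ → [ʎ] next to /ʎ/.

[zeʐud͡ʒd͡ʒaʎʎɔ]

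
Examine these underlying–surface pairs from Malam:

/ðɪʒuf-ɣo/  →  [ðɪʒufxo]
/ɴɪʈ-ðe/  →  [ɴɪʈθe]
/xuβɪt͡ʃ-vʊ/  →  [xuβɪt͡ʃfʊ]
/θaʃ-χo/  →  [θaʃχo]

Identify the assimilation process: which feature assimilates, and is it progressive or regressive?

progressive voicing assimilation

The segment that alternates is /ɣ/, which surfaces as [x] when adjacent to /f/.
/ɣ/ is voiced while /f/ is voiceless; the output [x] is voiceless, matching the trigger — so the feature that spreads is voicing.
Place and manner are unchanged, so the assimilation is partial, not total.
The other alternating forms pattern the same way: /ð/ → [θ] after /ʈ/ (voiced → voiceless, matching voiceless); /v/ → [f] after /t͡ʃ/ (voiced → voiceless, matching voiceless) — only voicing changes, and always toward the preceding segment.
No alternation appears in [θaʃχo]: there the adjacent consonants already agree in voicing (/χ/ and /ʃ/ are both voiceless), so this form is consistent with the same rule.
The trigger is the preceding segment, so the direction is progressive (perseverative).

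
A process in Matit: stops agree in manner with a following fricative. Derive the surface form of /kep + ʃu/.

[keɸʃu]

The rule targets /p/ (voiceless bilabial stop), which sits before the trigger /ʃ/ (fricative).
The voiceless bilabial fricative is [ɸ], so /p/ → [ɸ].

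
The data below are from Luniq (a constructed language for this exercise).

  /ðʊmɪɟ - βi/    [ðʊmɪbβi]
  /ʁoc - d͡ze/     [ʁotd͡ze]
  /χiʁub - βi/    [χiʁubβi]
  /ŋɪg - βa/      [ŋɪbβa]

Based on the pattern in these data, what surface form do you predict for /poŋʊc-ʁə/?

[poŋʊqʁə]

The data show regressive place assimilation: /ɟ/ → [b] before /β/; /c/ → [t] before /d͡z/; /g/ → [b] before /β/. In each pair only place changes, matching the following consonant, while manner and voice stay constant.
No alternation appears in [χiʁubβi]: there the adjacent consonants already agree in place (/b/ and /β/ are both bilabial), so this form is consistent with the same rule.
The rule targets /c/ (voiceless palatal stop), which sits before the trigger /ʁ/ (uvular).
A voiceless uvular stop is [q], so the surface segment is [q].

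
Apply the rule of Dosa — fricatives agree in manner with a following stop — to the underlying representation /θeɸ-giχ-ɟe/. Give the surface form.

/ɸ/ is a voiceless bilabial fricative. The following trigger /g/ is a stop, so /ɸ/ must become a stop as well.
The voiceless bilabial stop is [p], so /ɸ/ → [p].
The same rule applies at the second boundary: /χ/ → [q] next to /ɟ/.

[θepgiqɟe]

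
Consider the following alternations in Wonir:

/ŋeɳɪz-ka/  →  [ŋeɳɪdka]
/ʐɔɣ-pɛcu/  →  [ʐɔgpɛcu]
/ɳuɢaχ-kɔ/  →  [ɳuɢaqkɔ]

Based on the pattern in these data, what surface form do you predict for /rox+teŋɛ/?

[rokteŋɛ]

The data show regressive manner assimilation: /z/ → [d] before /k/; /ɣ/ → [g] before /p/; /χ/ → [q] before /k/. In each pair only manner changes, matching the following consonant, while place and voice stay constant.
/x/ is a voiceless velar fricative. The following trigger /t/ is a stop, so /x/ must become a stop as well.
The voiceless velar stop is [k], so /x/ → [k].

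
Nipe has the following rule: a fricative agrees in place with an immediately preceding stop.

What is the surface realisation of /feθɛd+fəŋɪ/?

[feθɛdsəŋɪ]

The rule targets /f/ (voiceless labiodental fricative), which sits after the trigger /d/ (alveolar).
Changing only its place to alveolar gives [s] — the voiceless alveolar fricative.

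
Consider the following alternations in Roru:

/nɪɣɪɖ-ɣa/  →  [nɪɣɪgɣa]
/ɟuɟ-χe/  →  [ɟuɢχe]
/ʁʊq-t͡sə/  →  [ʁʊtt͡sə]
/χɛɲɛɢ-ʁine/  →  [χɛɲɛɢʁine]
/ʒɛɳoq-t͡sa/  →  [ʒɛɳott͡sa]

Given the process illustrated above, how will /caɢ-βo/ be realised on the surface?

The data show regressive place assimilation: /ɖ/ → [g] before /ɣ/; /ɟ/ → [ɢ] before /χ/; /q/ → [t] before /t͡s/. In each pair only place changes, matching the following consonant, while manner and voice stay constant.
No alternation appears in [χɛɲɛɢʁine]: there the adjacent consonants already agree in place (/ɢ/ and /ʁ/ are both uvular), so this form is consistent with the same rule.
/ɢ/ is a voiced uvular stop. The following trigger /β/ is bilabial, so /ɢ/ must become bilabial as well.
The voiced bilabial stop is [b], so /ɢ/ → [b].

[cabβo]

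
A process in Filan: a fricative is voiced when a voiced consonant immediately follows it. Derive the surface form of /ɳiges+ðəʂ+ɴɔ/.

/s/ is a voiceless alveolar fricative. The following trigger /ð/ is voiced, so /s/ must become voiced as well.
Changing only its voicing to voiced gives [z] — the voiced alveolar fricative.
At the second juncture, /ʂ/ likewise becomes [ʐ] adjacent to /ɴ/.

[ɳigezðəʐɴɔ]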